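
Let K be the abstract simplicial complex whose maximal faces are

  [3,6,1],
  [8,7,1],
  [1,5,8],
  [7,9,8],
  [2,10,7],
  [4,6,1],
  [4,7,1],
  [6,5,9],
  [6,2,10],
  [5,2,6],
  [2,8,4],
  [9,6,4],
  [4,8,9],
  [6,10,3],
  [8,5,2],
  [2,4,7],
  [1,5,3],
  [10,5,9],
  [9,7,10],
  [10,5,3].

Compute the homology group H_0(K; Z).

K has 10 vertices, 30 edges, 20 triangles.
rank ∂_0 = 0, rank ∂_1 = 9 ⇒ b_0 = 10 − 0 − 9 = 1; all invariant factors of ∂_1 are 1 so no torsion. So H_0 ≅ Z.

H_0 ≅ Z.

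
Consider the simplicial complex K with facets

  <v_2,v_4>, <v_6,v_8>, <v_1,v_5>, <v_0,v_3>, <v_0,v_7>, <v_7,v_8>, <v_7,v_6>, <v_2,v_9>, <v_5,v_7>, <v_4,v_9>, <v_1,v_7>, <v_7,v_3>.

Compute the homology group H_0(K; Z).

Take the total order v_0 < v_1 < v_2 < v_3 < v_4 < v_5 < v_6 < v_7 < v_8 < v_9 on the vertex set. Then K (dimension 1) consists of the simplices:

  0-simplices (10): [v_0], [v_1], [v_2], [v_3], [v_4], [v_5], [v_6], [v_7], [v_8], [v_9]
  1-simplices (12): [v_0,v_3], [v_0,v_7], [v_1,v_5], [v_1,v_7], [v_2,v_4], [v_2,v_9], [v_3,v_7], [v_4,v_9], [v_5,v_7], [v_6,v_7], [v_6,v_8], [v_7,v_8]

Hence C_0 ≅ Z^10, C_1 ≅ Z^12.

∂_1: C_1 → C_0 is given by ∂[p,q] = [q] − [p].
This gives a 10×12 integer matrix of rank 8; reducing to Smith normal form yields diagonal entries (1,1,1,1,1,1,1,1).

Computing H_k = (kernel of ∂_k) / (image of ∂_{k+1}):

  H_0: rank C_0 − rank ∂_1 = 10 − 8 = 2, and the invariant factors of ∂_1 are all 1, so H_0 = Z^2.

H_0 = Z^2.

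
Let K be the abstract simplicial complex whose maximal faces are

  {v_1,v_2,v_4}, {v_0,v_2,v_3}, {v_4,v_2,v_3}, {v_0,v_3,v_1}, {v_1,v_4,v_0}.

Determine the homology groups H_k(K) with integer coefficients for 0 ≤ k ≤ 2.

K has 5 vertices, 10 edges, 5 triangles.
rank ∂_0 = 0, rank ∂_1 = 4 ⇒ b_0 = 5 − 0 − 4 = 1; all invariant factors of ∂_1 are 1 so no torsion. So H_0 ≅ Z.
rank ∂_1 = 4, rank ∂_2 = 5 ⇒ b_1 = 10 − 4 − 5 = 1; all invariant factors of ∂_2 are 1 so no torsion. So H_1 ≅ Z.
rank ∂_2 = 5, rank ∂_3 = 0 ⇒ b_2 = 5 − 5 − 0 = 0. So H_2 ≅ 0.

H_0 = Z,  H_1 = Z,  H_2 = 0.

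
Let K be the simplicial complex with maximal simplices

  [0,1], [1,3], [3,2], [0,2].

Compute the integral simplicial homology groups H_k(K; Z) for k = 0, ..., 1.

K has 4 vertices, 4 edges.
rank ∂_0 = 0, rank ∂_1 = 3 ⇒ b_0 = 4 − 0 − 3 = 1; all invariant factors of ∂_1 are 1 so no torsion. So H_0 = Z.
rank ∂_1 = 3, rank ∂_2 = 0 ⇒ b_1 = 4 − 3 − 0 = 1. So H_1 = Z.

H_0 = Z,  H_1 = Z.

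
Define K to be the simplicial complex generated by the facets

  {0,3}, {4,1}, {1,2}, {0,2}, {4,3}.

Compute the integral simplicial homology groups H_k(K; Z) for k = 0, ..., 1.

H_0 = Z,  H_1 = Z.

We work with the vertex ordering 0 < 1 < 2 < 3 < 4. The simplices of K, each written with vertices in increasing order, are:

  0-simplices (5): [0], [1], [2], [3], [4]
  1-simplices (5): [0,2], [0,3], [1,2], [1,4], [3,4]

giving chain groups C_0 ≅ Z^5, C_1 ≅ Z^5.

The boundary map ∂_1: C_1 → C_0 sends each edge [p,q] (with p < q) to q − p.
The resulting 5×5 matrix has rank 4, and its Smith normal form has invariant factors (1,1,1,1).

Now H_k = ker ∂_k / im ∂_{k+1}, so:

  H_0: rank C_0 − rank ∂_1 = 5 − 4 = 1, and the invariant factors of ∂_1 are all 1, so H_0 = Z.
  H_1: rank ker ∂_1 − rank ∂_2 = (5 − 4) − 0 = 1, and there is no ∂_2, so H_1 = Z.

(K is a triangulation of the circle S^1.)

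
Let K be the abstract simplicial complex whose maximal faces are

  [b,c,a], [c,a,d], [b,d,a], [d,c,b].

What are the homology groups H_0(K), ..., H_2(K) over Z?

Fix the vertex order a < b < c < d and write every simplex with vertices in increasing order. Then dim K = 2 and the simplices of K are:

  0-simplices (4): a, b, c, d
  1-simplices (6): ab, ac, ad, bc, bd, cd
  2-simplices (4): abc, abd, acd, bcd

so the chain groups are C_0 ≅ Z^4, C_1 ≅ Z^6, C_2 ≅ Z^4.

Boundary ∂_1: C_1 → C_0 is given by ∂[p,q] = [q] − [p]. For instance
  ∂ab = b − a.
The 4×6 boundary matrix has rank 3 and Smith normal form diag(1,1,1).

∂_2: C_2 → C_1 maps a triangle to the signed sum of its edges. For instance
  ∂abd = bd − ad + ab,
  ∂abc = bc − ac + ab.
The 6×4 boundary matrix has rank 3 and Smith normal form diag(1,1,1).

Computing H_k = (kernel of ∂_k) / (image of ∂_{k+1}):

  H_0: rank C_0 − rank ∂_1 = 4 − 3 = 1, and the invariant factors of ∂_1 are all 1, so H_0 = Z.
  H_1: rank ker ∂_1 − rank ∂_2 = (6 − 3) − 3 = 0, and the invariant factors of ∂_2 are all 1, so H_1 = 0.
  H_2: rank ker ∂_2 − rank ∂_3 = (4 − 3) − 0 = 1, and there is no ∂_3, so H_2 = Z.

As a check, the Euler characteristic is 4 − 6 + 4 = 2, which agrees with 1 − 0 + 1 = 2.
(K is a triangulation of the 2-sphere S^2.)

H_0 ≅ Z,  H_1 = 0,  H_2 ≅ Z.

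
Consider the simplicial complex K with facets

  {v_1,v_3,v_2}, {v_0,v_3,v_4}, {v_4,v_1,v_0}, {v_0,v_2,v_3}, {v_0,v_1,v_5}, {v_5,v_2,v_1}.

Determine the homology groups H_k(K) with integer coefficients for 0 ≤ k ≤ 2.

H_0 = Z,  H_1 = Z,  H_2 = 0.

Fix the vertex order v_0 < v_1 < v_2 < v_3 < v_4 < v_5 and write every simplex with vertices in increasing order. Then dim K = 2 and the simplices of K are:

  0-simplices (6): [v_0], [v_1], [v_2], [v_3], [v_4], [v_5]
  1-simplices (12): [v_0,v_1], [v_0,v_2], [v_0,v_3], [v_0,v_4], [v_0,v_5], [v_1,v_2], [v_1,v_3], [v_1,v_4], [v_1,v_5], [v_2,v_3], [v_2,v_5], [v_3,v_4]
  2-simplices (6): [v_0,v_1,v_4], [v_0,v_1,v_5], [v_0,v_2,v_3], [v_0,v_3,v_4], [v_1,v_2,v_3], [v_1,v_2,v_5]

Hence C_0 ≅ Z^6, C_1 ≅ Z^12, C_2 ≅ Z^6.

Boundary ∂_1: C_1 → C_0 sends each edge [p,q] (with p < q) to q − p.
As a 6×12 matrix over Z this has rank 5, with invariant factors (1,1,1,1,1).

The boundary map ∂_2: C_2 → C_1 maps a triangle to the signed sum of its edges. For instance
  ∂[v_0,v_3,v_4] = [v_3,v_4] − [v_0,v_4] + [v_0,v_3],
  ∂[v_0,v_1,v_5] = [v_1,v_5] − [v_0,v_5] + [v_0,v_1].
The resulting 12×6 matrix has rank 6, and its Smith normal form has invariant factors (1,1,1,1,1,1).

Computing H_k = (kernel of ∂_k) / (image of ∂_{k+1}):

  H_0: rank C_0 − rank ∂_1 = 6 − 5 = 1, and the invariant factors of ∂_1 are all 1, so H_0 = Z.
  H_1: rank ker ∂_1 − rank ∂_2 = (12 − 5) − 6 = 1, and the invariant factors of ∂_2 are all 1, so H_1 = Z.
  H_2: rank ker ∂_2 − rank ∂_3 = (6 − 6) − 0 = 0, and there is no ∂_3, so H_2 = 0.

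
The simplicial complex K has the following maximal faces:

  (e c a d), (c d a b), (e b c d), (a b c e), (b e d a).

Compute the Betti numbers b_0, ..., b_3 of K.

b_0 = 1, b_1 = 0, b_2 = 0, b_3 = 1.

We work with the vertex ordering a < b < c < d < e. The simplices of K, each written with vertices in increasing order, are:

  0-simplices (5): a, b, c, d, e
  1-simplices (10): ab, ac, ad, ae, bc, bd, be, cd, ce, de
  2-simplices (10): abc, abd, abe, acd, ace, ade, bcd, bce, bde, cde
  3-simplices (5): abcd, abce, abde, acde, bcde

so the chain groups are C_0 ≅ Z^5, C_1 ≅ Z^10, C_2 ≅ Z^10, C_3 ≅ Z^5.

∂_1: C_1 → C_0 is given by ∂[p,q] = [q] − [p].
The 5×10 boundary matrix has rank 4 and Smith normal form diag(1,1,1,1).

Boundary ∂_2: C_2 → C_1 maps a triangle to the signed sum of its edges. For instance
  ∂abc = bc − ac + ab,
  ∂abe = be − ae + ab.
The resulting 10×10 matrix has rank 6, and its Smith normal form has invariant factors (1,1,1,1,1,1).

∂_3: C_3 → C_2 sends each 3-simplex σ to the alternating sum Σ_i (−1)^i (σ with its i-th vertex removed). For instance
  ∂abde = bde − ade + abe − abd,
  ∂abce = bce − ace + abe − abc.
As a 10×5 matrix over Z this has rank 4, with invariant factors (1,1,1,1).

Computing H_k = (kernel of ∂_k) / (image of ∂_{k+1}):

  H_0: rank C_0 − rank ∂_1 = 5 − 4 = 1, and the invariant factors of ∂_1 are all 1, so H_0 ≅ Z.
  H_1: rank ker ∂_1 − rank ∂_2 = (10 − 4) − 6 = 0, and the invariant factors of ∂_2 are all 1, so H_1 ≅ 0.
  H_2: rank ker ∂_2 − rank ∂_3 = (10 − 6) − 4 = 0, and the invariant factors of ∂_3 are all 1, so H_2 ≅ 0.
  H_3: rank ker ∂_3 − rank ∂_4 = (5 − 4) − 0 = 1, and there is no ∂_4, so H_3 ≅ Z.

As a check, the Euler characteristic is 5 − 10 + 10 − 5 = 0, which agrees with 1 − 0 + 0 − 1 = 0.

Hence the Betti numbers are b_0 = 1, b_1 = 0, b_2 = 0, b_3 = 1.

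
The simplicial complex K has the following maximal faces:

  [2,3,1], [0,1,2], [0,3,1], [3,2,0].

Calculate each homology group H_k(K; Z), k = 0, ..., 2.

H_0 ≅ Z,  H_1 = 0,  H_2 ≅ Z.

Order the vertices as 0 < 1 < 2 < 3. Listing each simplex with vertices in this order, K has dimension 2 with simplices:

  0-simplices (4): [0], [1], [2], [3]
  1-simplices (6): [0,1], [0,2], [0,3], [1,2], [1,3], [2,3]
  2-simplices (4): [0,1,2], [0,1,3], [0,2,3], [1,2,3]

giving chain groups C_0 ≅ Z^4, C_1 ≅ Z^6, C_2 ≅ Z^4.

∂_1: C_1 → C_0 is given by ∂[p,q] = [q] − [p]. For instance
  ∂[0,1] = [1] − [0].
This gives a 4×6 integer matrix of rank 3; reducing to Smith normal form yields diagonal entries (1,1,1).

The boundary map ∂_2: C_2 → C_1 acts by ∂[p,q,r] = [q,r] − [p,r] + [p,q]. For instance
  ∂[0,1,3] = [1,3] − [0,3] + [0,1],
  ∂[0,2,3] = [2,3] − [0,3] + [0,2].
The resulting 6×4 matrix has rank 3, and its Smith normal form has invariant factors (1,1,1).

From H_k ≅ ker(∂_k) / im(∂_{k+1}) we obtain:

  H_0: rank C_0 − rank ∂_1 = 4 − 3 = 1, and the invariant factors of ∂_1 are all 1, so H_0 ≅ Z.
  H_1: rank ker ∂_1 − rank ∂_2 = (6 − 3) − 3 = 0, and the invariant factors of ∂_2 are all 1, so H_1 ≅ 0.
  H_2: rank ker ∂_2 − rank ∂_3 = (4 − 3) − 0 = 1, and there is no ∂_3, so H_2 ≅ Z.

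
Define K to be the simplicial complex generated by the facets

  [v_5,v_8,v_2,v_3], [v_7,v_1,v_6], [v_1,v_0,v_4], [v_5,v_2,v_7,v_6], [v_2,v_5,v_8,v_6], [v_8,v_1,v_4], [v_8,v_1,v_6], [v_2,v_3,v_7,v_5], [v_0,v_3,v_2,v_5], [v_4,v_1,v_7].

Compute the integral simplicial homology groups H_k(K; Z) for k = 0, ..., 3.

Take the total order v_0 < v_1 < v_2 < v_3 < v_4 < v_5 < v_6 < v_7 < v_8 on the vertex set. Then K (dimension 3) consists of the simplices:

  0-simplices (9): [v_0], [v_1], [v_2], [v_3], [v_4], [v_5], [v_6], [v_7], [v_8]
  1-simplices (24): (24 of them)
  2-simplices (20): (20 of them)
  3-simplices (5): [v_0,v_2,v_3,v_5], [v_2,v_3,v_5,v_7], [v_2,v_3,v_5,v_8], [v_2,v_5,v_6,v_7], [v_2,v_5,v_6,v_8]

giving chain groups C_0 ≅ Z^9, C_1 ≅ Z^24, C_2 ≅ Z^20, C_3 ≅ Z^5.

The boundary map ∂_1: C_1 → C_0 is given by ∂[p,q] = [q] − [p]. For instance
  ∂[v_5,v_8] = [v_8] − [v_5].
This gives a 9×24 integer matrix of rank 8; reducing to Smith normal form yields diagonal entries (1,1,1,1,1,1,1,1).

Boundary ∂_2: C_2 → C_1 maps a triangle to the signed sum of its edges. For instance
  ∂[v_5,v_6,v_7] = [v_6,v_7] − [v_5,v_7] + [v_5,v_6],
  ∂[v_0,v_2,v_5] = [v_2,v_5] − [v_0,v_5] + [v_0,v_2].
This gives a 24×20 integer matrix of rank 15; reducing to Smith normal form yields diagonal entries (1,1,1,1,1,1,1,1,1,1,1,1,1,1,1).

The boundary map ∂_3: C_3 → C_2 sends each 3-simplex σ to the alternating sum Σ_i (−1)^i (σ with its i-th vertex removed). For instance
  ∂[v_0,v_2,v_3,v_5] = [v_2,v_3,v_5] − [v_0,v_3,v_5] + [v_0,v_2,v_5] − [v_0,v_2,v_3],
  ∂[v_2,v_3,v_5,v_8] = [v_3,v_5,v_8] − [v_2,v_5,v_8] + [v_2,v_3,v_8] − [v_2,v_3,v_5].
The 20×5 boundary matrix has rank 5 and Smith normal form diag(1,1,1,1,1).

Computing H_k = (kernel of ∂_k) / (image of ∂_{k+1}):

  H_0: rank C_0 − rank ∂_1 = 9 − 8 = 1, and the invariant factors of ∂_1 are all 1, so H_0 ≅ Z.
  H_1: rank ker ∂_1 − rank ∂_2 = (24 − 8) − 15 = 1, and the invariant factors of ∂_2 are all 1, so H_1 ≅ Z.
  H_2: rank ker ∂_2 − rank ∂_3 = (20 − 15) − 5 = 0, and the invariant factors of ∂_3 are all 1, so H_2 ≅ 0.
  H_3: rank ker ∂_3 − rank ∂_4 = (5 − 5) − 0 = 0, and there is no ∂_4, so H_3 ≅ 0.

H_0 ≅ Z,  H_1 ≅ Z,  H_2 = 0,  H_3 = 0.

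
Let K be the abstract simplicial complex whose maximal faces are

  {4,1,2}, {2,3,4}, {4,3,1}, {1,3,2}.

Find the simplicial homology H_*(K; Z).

K has 4 vertices, 6 edges, 4 triangles.
rank ∂_0 = 0, rank ∂_1 = 3 ⇒ b_0 = 4 − 0 − 3 = 1; all invariant factors of ∂_1 are 1 so no torsion. So H_0 ≅ Z.
rank ∂_1 = 3, rank ∂_2 = 3 ⇒ b_1 = 6 − 3 − 3 = 0; all invariant factors of ∂_2 are 1 so no torsion. So H_1 ≅ 0.
rank ∂_2 = 3, rank ∂_3 = 0 ⇒ b_2 = 4 − 3 − 0 = 1. So H_2 ≅ Z.

H_0 ≅ Z,  H_1 = 0,  H_2 ≅ Z.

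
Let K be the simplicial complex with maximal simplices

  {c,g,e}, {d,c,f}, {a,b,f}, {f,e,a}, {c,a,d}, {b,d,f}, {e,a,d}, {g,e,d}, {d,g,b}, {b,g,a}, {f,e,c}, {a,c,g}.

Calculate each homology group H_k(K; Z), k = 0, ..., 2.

H_0 ≅ Z,  H_1 ≅ Z_2,  H_2 = 0.

Fix the vertex order a < b < c < d < e < f < g and write every simplex with vertices in increasing order. Then dim K = 2 and the simplices of K are:

  0-simplices (7): a, b, c, d, e, f, g
  1-simplices (18): ab, ac, ad, ae, af, ag, bd, bf, bg, cd, ce, cf, cg, de, df, dg, ef, eg
  2-simplices (12): abf, abg, acd, acg, ade, aef, bdf, bdg, cdf, cef, ceg, deg

Hence C_0 ≅ Z^7, C_1 ≅ Z^18, C_2 ≅ Z^12.

∂_1: C_1 → C_0 maps an edge to its endpoints' difference, ∂[p,q] = q − p. For instance
  ∂ab = b − a.
This gives a 7×18 integer matrix of rank 6; reducing to Smith normal form yields diagonal entries (1,1,1,1,1,1).

The boundary map ∂_2: C_2 → C_1 acts by ∂[p,q,r] = [q,r] − [p,r] + [p,q]. For instance
  ∂acg = cg − ag + ac,
  ∂abg = bg − ag + ab.
This gives a 18×12 integer matrix of rank 12; reducing to Smith normal form yields diagonal entries (1,1,1,1,1,1,1,1,1,1,1,2).

Reading off H_k = ker ∂_k / im ∂_{k+1}:

  H_0: rank C_0 − rank ∂_1 = 7 − 6 = 1, and the invariant factors of ∂_1 are all 1, so H_0 ≅ Z.
  H_1: rank ker ∂_1 − rank ∂_2 = (18 − 6) − 12 = 0, and ∂_2 has invariant factor 2 > 1, so H_1 ≅ Z_2.
  H_2: rank ker ∂_2 − rank ∂_3 = (12 − 12) − 0 = 0, and there is no ∂_3, so H_2 ≅ 0.

As a check, the Euler characteristic is 7 − 18 + 12 = 1, which agrees with 1 − 0 + 0 = 1.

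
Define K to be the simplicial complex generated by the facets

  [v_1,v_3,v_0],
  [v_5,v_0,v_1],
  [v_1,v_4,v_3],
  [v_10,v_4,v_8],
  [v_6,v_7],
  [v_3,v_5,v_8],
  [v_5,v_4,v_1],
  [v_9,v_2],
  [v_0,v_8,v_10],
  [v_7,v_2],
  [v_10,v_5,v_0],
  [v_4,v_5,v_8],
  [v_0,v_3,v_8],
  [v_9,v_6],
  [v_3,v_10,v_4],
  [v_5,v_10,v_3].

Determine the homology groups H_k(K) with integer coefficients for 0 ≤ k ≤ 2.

Order the vertices as v_0 < v_1 < v_2 < v_3 < v_4 < v_5 < v_6 < v_7 < v_8 < v_9 < v_10. Listing each simplex with vertices in this order, K has dimension 2 with simplices:

  0-simplices (11): [v_0], [v_1], [v_2], [v_3], [v_4], [v_5], [v_6], [v_7], [v_8], [v_9], [v_10]
  1-simplices (22): (22 of them)
  2-simplices (12): (12 of them)

Hence C_0 ≅ Z^11, C_1 ≅ Z^22, C_2 ≅ Z^12.

Boundary ∂_1: C_1 → C_0 is given by ∂[p,q] = [q] − [p]. For instance
  ∂[v_5,v_8] = [v_8] − [v_5].
This gives a 11×22 integer matrix of rank 9; reducing to Smith normal form yields diagonal entries (1,1,1,1,1,1,1,1,1).

The boundary map ∂_2: C_2 → C_1 maps a triangle to the signed sum of its edges. For instance
  ∂[v_1,v_4,v_5] = [v_4,v_5] − [v_1,v_5] + [v_1,v_4],
  ∂[v_0,v_8,v_10] = [v_8,v_10] − [v_0,v_10] + [v_0,v_8].
The 22×12 boundary matrix has rank 12 and Smith normal form diag(1,1,1,1,1,1,1,1,1,1,1,2).

Now H_k = ker ∂_k / im ∂_{k+1}, so:

  H_0: rank C_0 − rank ∂_1 = 11 − 9 = 2, and the invariant factors of ∂_1 are all 1, so H_0 = Z^2.
  H_1: rank ker ∂_1 − rank ∂_2 = (22 − 9) − 12 = 1, and ∂_2 has invariant factor 2 > 1, so H_1 = Z ⊕ Z_2.
  H_2: rank ker ∂_2 − rank ∂_3 = (12 − 12) − 0 = 0, and there is no ∂_3, so H_2 = 0.

(K is a triangulation of the disjoint union of the circle S^1 and the real projective plane RP^2.)

H_0 ≅ Z^2,  H_1 ≅ Z ⊕ Z_2,  H_2 = 0.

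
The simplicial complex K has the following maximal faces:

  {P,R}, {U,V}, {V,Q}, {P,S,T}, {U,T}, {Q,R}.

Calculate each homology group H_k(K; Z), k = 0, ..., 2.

H_0 = Z,  H_1 = Z,  H_2 = 0.

Take the total order P < Q < R < S < T < U < V on the vertex set. Then K (dimension 2) consists of the simplices:

  0-simplices (7): P, Q, R, S, T, U, V
  1-simplices (8): PR, PS, PT, QR, QV, ST, TU, UV
  2-simplices (1): PST

so the chain groups are C_0 ≅ Z^7, C_1 ≅ Z^8, C_2 ≅ Z^1.

Boundary ∂_1: C_1 → C_0 sends each edge [p,q] (with p < q) to q − p. For instance
  ∂PT = T − P.
The resulting 7×8 matrix has rank 6, and its Smith normal form has invariant factors (1,1,1,1,1,1).

Boundary ∂_2: C_2 → C_1 acts by ∂[p,q,r] = [q,r] − [p,r] + [p,q]. For instance
  ∂PST = ST − PT + PS.
This gives a 8×1 integer matrix of rank 1; reducing to Smith normal form yields diagonal entries (1).

Reading off H_k = ker ∂_k / im ∂_{k+1}:

  H_0: rank C_0 − rank ∂_1 = 7 − 6 = 1, and the invariant factors of ∂_1 are all 1, so H_0 ≅ Z.
  H_1: rank ker ∂_1 − rank ∂_2 = (8 − 6) − 1 = 1, and the invariant factors of ∂_2 are all 1, so H_1 ≅ Z.
  H_2: rank ker ∂_2 − rank ∂_3 = (1 − 1) − 0 = 0, and there is no ∂_3, so H_2 ≅ 0.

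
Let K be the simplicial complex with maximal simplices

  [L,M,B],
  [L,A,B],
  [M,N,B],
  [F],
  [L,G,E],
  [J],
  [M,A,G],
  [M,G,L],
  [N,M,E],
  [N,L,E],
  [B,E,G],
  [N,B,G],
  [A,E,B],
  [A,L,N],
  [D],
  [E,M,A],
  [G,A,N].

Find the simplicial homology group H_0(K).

Order the vertices as A < B < D < E < F < G < J < L < M < N. Listing each simplex with vertices in this order, K has dimension 2 with simplices:

  0-simplices (10): A, B, D, E, F, G, J, L, M, N
  1-simplices (21): AB, AE, AG, AL, AM, AN, BE, BG, BL, BM, BN, EG, EL, EM, EN, GL, GM, GN, LM, LN, MN
  2-simplices (14): ABE, ABL, AEM, AGM, AGN, ALN, BEG, BGN, BLM, BMN, EGL, ELN, EMN, GLM

so the chain groups are C_0 ≅ Z^10, C_1 ≅ Z^21, C_2 ≅ Z^14.

Boundary ∂_1: C_1 → C_0 maps an edge to its endpoints' difference, ∂[p,q] = q − p. For instance
  ∂BG = G − B.
The 10×21 boundary matrix has rank 6 and Smith normal form diag(1,1,1,1,1,1).

Boundary ∂_2: C_2 → C_1 acts by ∂[p,q,r] = [q,r] − [p,r] + [p,q]. For instance
  ∂AGM = GM − AM + AG,
  ∂GLM = LM − GM + GL.
This gives a 21×14 integer matrix of rank 13; reducing to Smith normal form yields diagonal entries (1,1,1,1,1,1,1,1,1,1,1,1,1).

Computing H_k = (kernel of ∂_k) / (image of ∂_{k+1}):

  H_0: rank C_0 − rank ∂_1 = 10 − 6 = 4, and the invariant factors of ∂_1 are all 1, so H_0 ≅ Z^4.

H_0 ≅ Z^4.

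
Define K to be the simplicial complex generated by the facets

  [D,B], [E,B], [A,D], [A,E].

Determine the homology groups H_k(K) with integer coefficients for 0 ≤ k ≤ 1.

Order the vertices as A < B < D < E. Listing each simplex with vertices in this order, K has dimension 1 with simplices:

  0-simplices (4): A, B, D, E
  1-simplices (4): AD, AE, BD, BE

Hence C_0 ≅ Z^4, C_1 ≅ Z^4.

The boundary map ∂_1: C_1 → C_0 sends each edge [p,q] (with p < q) to q − p. For instance
  ∂BE = E − B.
The resulting 4×4 matrix has rank 3, and its Smith normal form has invariant factors (1,1,1).

Now H_k = ker ∂_k / im ∂_{k+1}, so:

  H_0: rank C_0 − rank ∂_1 = 4 − 3 = 1, and the invariant factors of ∂_1 are all 1, so H_0 = Z.
  H_1: rank ker ∂_1 − rank ∂_2 = (4 − 3) − 0 = 1, and there is no ∂_2, so H_1 = Z.

As a check, the Euler characteristic is 4 − 4 = 0, which agrees with 1 − 1 = 0.
(K is a triangulation of the circle S^1.)

H_0 ≅ Z,  H_1 ≅ Z.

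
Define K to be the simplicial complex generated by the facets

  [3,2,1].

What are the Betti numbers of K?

b_0 = 1, b_1 = 0, b_2 = 0.

We work with the vertex ordering 1 < 2 < 3. The simplices of K, each written with vertices in increasing order, are:

  0-simplices (3): [1], [2], [3]
  1-simplices (3): [1,2], [1,3], [2,3]
  2-simplices (1): [1,2,3]

giving chain groups C_0 ≅ Z^3, C_1 ≅ Z^3, C_2 ≅ Z^1.

Boundary ∂_1: C_1 → C_0 maps an edge to its endpoints' difference, ∂[p,q] = q − p. For instance
  ∂[1,2] = [2] − [1].
As a 3×3 matrix over Z this has rank 2, with invariant factors (1,1).

∂_2: C_2 → C_1 sends each 2-simplex [p,q,r] to [q,r] − [p,r] + [p,q]. For instance
  ∂[1,2,3] = [2,3] − [1,3] + [1,2].
The resulting 3×1 matrix has rank 1, and its Smith normal form has invariant factors (1).

Reading off H_k = ker ∂_k / im ∂_{k+1}:

  H_0: rank C_0 − rank ∂_1 = 3 − 2 = 1, and the invariant factors of ∂_1 are all 1, so H_0 ≅ Z.
  H_1: rank ker ∂_1 − rank ∂_2 = (3 − 2) − 1 = 0, and the invariant factors of ∂_2 are all 1, so H_1 ≅ 0.
  H_2: rank ker ∂_2 − rank ∂_3 = (1 − 1) − 0 = 0, and there is no ∂_3, so H_2 ≅ 0.

(K is a triangulation of the 2-simplex.)

Hence the Betti numbers are b_0 = 1, b_1 = 0, b_2 = 0.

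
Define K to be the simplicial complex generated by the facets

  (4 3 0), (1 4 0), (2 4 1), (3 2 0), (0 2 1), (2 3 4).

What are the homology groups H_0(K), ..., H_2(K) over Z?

H_0 = Z,  H_1 = 0,  H_2 = Z.

Order the vertices as 0 < 1 < 2 < 3 < 4. Listing each simplex with vertices in this order, K has dimension 2 with simplices:

  0-simplices (5): [0], [1], [2], [3], [4]
  1-simplices (9): [0,1], [0,2], [0,3], [0,4], [1,2], [1,4], [2,3], [2,4], [3,4]
  2-simplices (6): [0,1,2], [0,1,4], [0,2,3], [0,3,4], [1,2,4], [2,3,4]

so the chain groups are C_0 ≅ Z^5, C_1 ≅ Z^9, C_2 ≅ Z^6.

∂_1: C_1 → C_0 sends each edge [p,q] (with p < q) to q − p. For instance
  ∂[0,2] = [2] − [0].
This gives a 5×9 integer matrix of rank 4; reducing to Smith normal form yields diagonal entries (1,1,1,1).

Boundary ∂_2: C_2 → C_1 maps a triangle to the signed sum of its edges. For instance
  ∂[0,3,4] = [3,4] − [0,4] + [0,3],
  ∂[2,3,4] = [3,4] − [2,4] + [2,3].
This gives a 9×6 integer matrix of rank 5; reducing to Smith normal form yields diagonal entries (1,1,1,1,1).

Reading off H_k = ker ∂_k / im ∂_{k+1}:

  H_0: rank C_0 − rank ∂_1 = 5 − 4 = 1, and the invariant factors of ∂_1 are all 1, so H_0 ≅ Z.
  H_1: rank ker ∂_1 − rank ∂_2 = (9 − 4) − 5 = 0, and the invariant factors of ∂_2 are all 1, so H_1 ≅ 0.
  H_2: rank ker ∂_2 − rank ∂_3 = (6 − 5) − 0 = 1, and there is no ∂_3, so H_2 ≅ Z.

As a check, the Euler characteristic is 5 − 9 + 6 = 2, which agrees with 1 − 0 + 1 = 2.
(K is a triangulation of the 2-sphere S^2.)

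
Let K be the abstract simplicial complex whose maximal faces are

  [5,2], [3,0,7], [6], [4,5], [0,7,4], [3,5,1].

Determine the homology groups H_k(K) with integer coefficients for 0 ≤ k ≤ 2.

Fix the vertex order 0 < 1 < 2 < 3 < 4 < 5 < 6 < 7 and write every simplex with vertices in increasing order. Then dim K = 2 and the simplices of K are:

  0-simplices (8): [0], [1], [2], [3], [4], [5], [6], [7]
  1-simplices (10): [0,3], [0,4], [0,7], [1,3], [1,5], [2,5], [3,5], [3,7], [4,5], [4,7]
  2-simplices (3): [0,3,7], [0,4,7], [1,3,5]

Hence C_0 ≅ Z^8, C_1 ≅ Z^10, C_2 ≅ Z^3.

The boundary map ∂_1: C_1 → C_0 is given by ∂[p,q] = [q] − [p]. For instance
  ∂[1,5] = [5] − [1].
This gives a 8×10 integer matrix of rank 6; reducing to Smith normal form yields diagonal entries (1,1,1,1,1,1).

The boundary map ∂_2: C_2 → C_1 acts by ∂[p,q,r] = [q,r] − [p,r] + [p,q]. For instance
  ∂[0,3,7] = [3,7] − [0,7] + [0,3],
  ∂[0,4,7] = [4,7] − [0,7] + [0,4].
As a 10×3 matrix over Z this has rank 3, with invariant factors (1,1,1).

Now H_k = ker ∂_k / im ∂_{k+1}, so:

  H_0: rank C_0 − rank ∂_1 = 8 − 6 = 2, and the invariant factors of ∂_1 are all 1, so H_0 = Z^2.
  H_1: rank ker ∂_1 − rank ∂_2 = (10 − 6) − 3 = 1, and the invariant factors of ∂_2 are all 1, so H_1 = Z.
  H_2: rank ker ∂_2 − rank ∂_3 = (3 − 3) − 0 = 0, and there is no ∂_3, so H_2 = 0.

H_0 = Z^2,  H_1 = Z,  H_2 = 0.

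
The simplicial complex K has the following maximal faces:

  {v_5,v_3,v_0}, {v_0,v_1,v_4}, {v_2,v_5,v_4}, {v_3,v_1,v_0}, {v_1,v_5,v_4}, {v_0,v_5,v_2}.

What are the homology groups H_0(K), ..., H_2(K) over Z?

H_0 = Z,  H_1 = Z,  H_2 = 0.

Order the vertices as v_0 < v_1 < v_2 < v_3 < v_4 < v_5. Listing each simplex with vertices in this order, K has dimension 2 with simplices:

  0-simplices (6): [v_0], [v_1], [v_2], [v_3], [v_4], [v_5]
  1-simplices (12): [v_0,v_1], [v_0,v_2], [v_0,v_3], [v_0,v_4], [v_0,v_5], [v_1,v_3], [v_1,v_4], [v_1,v_5], [v_2,v_4], [v_2,v_5], [v_3,v_5], [v_4,v_5]
  2-simplices (6): [v_0,v_1,v_3], [v_0,v_1,v_4], [v_0,v_2,v_5], [v_0,v_3,v_5], [v_1,v_4,v_5], [v_2,v_4,v_5]

giving chain groups C_0 ≅ Z^6, C_1 ≅ Z^12, C_2 ≅ Z^6.

∂_1: C_1 → C_0 is given by ∂[p,q] = [q] − [p]. For instance
  ∂[v_1,v_3] = [v_3] − [v_1].
The resulting 6×12 matrix has rank 5, and its Smith normal form has invariant factors (1,1,1,1,1).

Boundary ∂_2: C_2 → C_1 maps a triangle to the signed sum of its edges. For instance
  ∂[v_0,v_1,v_3] = [v_1,v_3] − [v_0,v_3] + [v_0,v_1],
  ∂[v_0,v_3,v_5] = [v_3,v_5] − [v_0,v_5] + [v_0,v_3].
This gives a 12×6 integer matrix of rank 6; reducing to Smith normal form yields diagonal entries (1,1,1,1,1,1).

Now H_k = ker ∂_k / im ∂_{k+1}, so:

  H_0: rank C_0 − rank ∂_1 = 6 − 5 = 1, and the invariant factors of ∂_1 are all 1, so H_0 = Z.
  H_1: rank ker ∂_1 − rank ∂_2 = (12 − 5) − 6 = 1, and the invariant factors of ∂_2 are all 1, so H_1 = Z.
  H_2: rank ker ∂_2 − rank ∂_3 = (6 − 6) − 0 = 0, and there is no ∂_3, so H_2 = 0.

As a check, the Euler characteristic is 6 − 12 + 6 = 0, which agrees with 1 − 1 + 0 = 0.
(K is a triangulation of the cylinder S^1 x I.)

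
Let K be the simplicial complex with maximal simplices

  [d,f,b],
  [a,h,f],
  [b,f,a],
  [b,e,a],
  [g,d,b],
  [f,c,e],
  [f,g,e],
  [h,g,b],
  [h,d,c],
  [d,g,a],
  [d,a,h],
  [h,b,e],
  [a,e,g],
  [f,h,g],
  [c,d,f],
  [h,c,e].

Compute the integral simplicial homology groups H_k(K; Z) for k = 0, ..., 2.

H_0 = Z,  H_1 = Z^2,  H_2 = Z.

K has 8 vertices, 24 edges, 16 triangles.
rank ∂_0 = 0, rank ∂_1 = 7 ⇒ b_0 = 8 − 0 − 7 = 1; all invariant factors of ∂_1 are 1 so no torsion. So H_0 ≅ Z.
rank ∂_1 = 7, rank ∂_2 = 15 ⇒ b_1 = 24 − 7 − 15 = 2; all invariant factors of ∂_2 are 1 so no torsion. So H_1 ≅ Z^2.
rank ∂_2 = 15, rank ∂_3 = 0 ⇒ b_2 = 16 − 15 − 0 = 1. So H_2 ≅ Z.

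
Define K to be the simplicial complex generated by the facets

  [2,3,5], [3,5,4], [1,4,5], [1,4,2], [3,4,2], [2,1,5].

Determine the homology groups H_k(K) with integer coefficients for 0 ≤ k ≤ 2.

Take the total order 1 < 2 < 3 < 4 < 5 on the vertex set. Then K (dimension 2) consists of the simplices:

  0-simplices (5): [1], [2], [3], [4], [5]
  1-simplices (9): [1,2], [1,4], [1,5], [2,3], [2,4], [2,5], [3,4], [3,5], [4,5]
  2-simplices (6): [1,2,4], [1,2,5], [1,4,5], [2,3,4], [2,3,5], [3,4,5]

giving chain groups C_0 ≅ Z^5, C_1 ≅ Z^9, C_2 ≅ Z^6.

The boundary map ∂_1: C_1 → C_0 sends each edge [p,q] (with p < q) to q − p.
The resulting 5×9 matrix has rank 4, and its Smith normal form has invariant factors (1,1,1,1).

The boundary map ∂_2: C_2 → C_1 maps a triangle to the signed sum of its edges. For instance
  ∂[1,2,5] = [2,5] − [1,5] + [1,2],
  ∂[2,3,4] = [3,4] − [2,4] + [2,3].
The 9×6 boundary matrix has rank 5 and Smith normal form diag(1,1,1,1,1).

Computing H_k = (kernel of ∂_k) / (image of ∂_{k+1}):

  H_0: rank C_0 − rank ∂_1 = 5 − 4 = 1, and the invariant factors of ∂_1 are all 1, so H_0 ≅ Z.
  H_1: rank ker ∂_1 − rank ∂_2 = (9 − 4) − 5 = 0, and the invariant factors of ∂_2 are all 1, so H_1 ≅ 0.
  H_2: rank ker ∂_2 − rank ∂_3 = (6 − 5) − 0 = 1, and there is no ∂_3, so H_2 ≅ Z.

As a check, the Euler characteristic is 5 − 9 + 6 = 2, which agrees with 1 − 0 + 1 = 2.

H_0 ≅ Z,  H_1 = 0,  H_2 ≅ Z.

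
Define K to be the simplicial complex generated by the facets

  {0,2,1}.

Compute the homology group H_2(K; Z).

Take the total order 0 < 1 < 2 on the vertex set. Then K (dimension 2) consists of the simplices:

  0-simplices (3): [0], [1], [2]
  1-simplices (3): [0,1], [0,2], [1,2]
  2-simplices (1): [0,1,2]

Hence C_0 ≅ Z^3, C_1 ≅ Z^3, C_2 ≅ Z^1.

∂_1: C_1 → C_0 is given by ∂[p,q] = [q] − [p]. For instance
  ∂[0,2] = [2] − [0].
The resulting 3×3 matrix has rank 2, and its Smith normal form has invariant factors (1,1).

The boundary map ∂_2: C_2 → C_1 maps a triangle to the signed sum of its edges. For instance
  ∂[0,1,2] = [1,2] − [0,2] + [0,1].
This gives a 3×1 integer matrix of rank 1; reducing to Smith normal form yields diagonal entries (1).

Computing H_k = (kernel of ∂_k) / (image of ∂_{k+1}):

  H_2: rank ker ∂_2 − rank ∂_3 = (1 − 1) − 0 = 0, and there is no ∂_3, so H_2 ≅ 0.

H_2 ≅ 0.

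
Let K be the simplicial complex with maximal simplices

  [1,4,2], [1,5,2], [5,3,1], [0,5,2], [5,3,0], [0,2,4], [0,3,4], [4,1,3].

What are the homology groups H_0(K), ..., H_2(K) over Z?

We work with the vertex ordering 0 < 1 < 2 < 3 < 4 < 5. The simplices of K, each written with vertices in increasing order, are:

  0-simplices (6): [0], [1], [2], [3], [4], [5]
  1-simplices (12): [0,2], [0,3], [0,4], [0,5], [1,2], [1,3], [1,4], [1,5], [2,4], [2,5], [3,4], [3,5]
  2-simplices (8): [0,2,4], [0,2,5], [0,3,4], [0,3,5], [1,2,4], [1,2,5], [1,3,4], [1,3,5]

Hence C_0 ≅ Z^6, C_1 ≅ Z^12, C_2 ≅ Z^8.

Boundary ∂_1: C_1 → C_0 maps an edge to its endpoints' difference, ∂[p,q] = q − p.
As a 6×12 matrix over Z this has rank 5, with invariant factors (1,1,1,1,1).

Boundary ∂_2: C_2 → C_1 acts by ∂[p,q,r] = [q,r] − [p,r] + [p,q]. For instance
  ∂[1,3,5] = [3,5] − [1,5] + [1,3],
  ∂[0,3,5] = [3,5] − [0,5] + [0,3].
This gives a 12×8 integer matrix of rank 7; reducing to Smith normal form yields diagonal entries (1,1,1,1,1,1,1).

From H_k ≅ ker(∂_k) / im(∂_{k+1}) we obtain:

  H_0: rank C_0 − rank ∂_1 = 6 − 5 = 1, and the invariant factors of ∂_1 are all 1, so H_0 ≅ Z.
  H_1: rank ker ∂_1 − rank ∂_2 = (12 − 5) − 7 = 0, and the invariant factors of ∂_2 are all 1, so H_1 ≅ 0.
  H_2: rank ker ∂_2 − rank ∂_3 = (8 − 7) − 0 = 1, and there is no ∂_3, so H_2 ≅ Z.

(K is a triangulation of the 2-sphere S^2.)

H_0 ≅ Z,  H_1 = 0,  H_2 ≅ Z.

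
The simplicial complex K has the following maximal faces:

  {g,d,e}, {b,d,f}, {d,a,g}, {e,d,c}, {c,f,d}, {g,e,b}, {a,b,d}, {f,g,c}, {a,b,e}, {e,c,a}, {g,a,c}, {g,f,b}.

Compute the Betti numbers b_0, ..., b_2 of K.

b_0 = 1, b_1 = 0, b_2 = 0.

Order the vertices as a < b < c < d < e < f < g. Listing each simplex with vertices in this order, K has dimension 2 with simplices:

  0-simplices (7): a, b, c, d, e, f, g
  1-simplices (18): ab, ac, ad, ae, ag, bd, be, bf, bg, cd, ce, cf, cg, de, df, dg, eg, fg
  2-simplices (12): abd, abe, ace, acg, adg, bdf, beg, bfg, cde, cdf, cfg, deg

so the chain groups are C_0 ≅ Z^7, C_1 ≅ Z^18, C_2 ≅ Z^12.

The boundary map ∂_1: C_1 → C_0 maps an edge to its endpoints' difference, ∂[p,q] = q − p. For instance
  ∂ab = b − a.
As a 7×18 matrix over Z this has rank 6, with invariant factors (1,1,1,1,1,1).

The boundary map ∂_2: C_2 → C_1 maps a triangle to the signed sum of its edges. For instance
  ∂cdf = df − cf + cd,
  ∂abe = be − ae + ab.
The resulting 18×12 matrix has rank 12, and its Smith normal form has invariant factors (1,1,1,1,1,1,1,1,1,1,1,2).

From H_k ≅ ker(∂_k) / im(∂_{k+1}) we obtain:

  H_0: rank C_0 − rank ∂_1 = 7 − 6 = 1, and the invariant factors of ∂_1 are all 1, so H_0 = Z.
  H_1: rank ker ∂_1 − rank ∂_2 = (18 − 6) − 12 = 0, and ∂_2 has invariant factor 2 > 1, so H_1 = Z_2.
  H_2: rank ker ∂_2 − rank ∂_3 = (12 − 12) − 0 = 0, and there is no ∂_3, so H_2 = 0.

As a check, the Euler characteristic is 7 − 18 + 12 = 1, which agrees with 1 − 0 + 0 = 1.

Hence the Betti numbers are b_0 = 1, b_1 = 0, b_2 = 0.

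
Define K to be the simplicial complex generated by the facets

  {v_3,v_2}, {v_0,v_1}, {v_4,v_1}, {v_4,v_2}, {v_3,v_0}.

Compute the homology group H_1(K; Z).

Fix the vertex order v_0 < v_1 < v_2 < v_3 < v_4 and write every simplex with vertices in increasing order. Then dim K = 1 and the simplices of K are:

  0-simplices (5): [v_0], [v_1], [v_2], [v_3], [v_4]
  1-simplices (5): [v_0,v_1], [v_0,v_3], [v_1,v_4], [v_2,v_3], [v_2,v_4]

Hence C_0 ≅ Z^5, C_1 ≅ Z^5.

Boundary ∂_1: C_1 → C_0 sends each edge [p,q] (with p < q) to q − p. For instance
  ∂[v_0,v_3] = [v_3] − [v_0].
The 5×5 boundary matrix has rank 4 and Smith normal form diag(1,1,1,1).

Computing H_k = (kernel of ∂_k) / (image of ∂_{k+1}):

  H_1: rank ker ∂_1 − rank ∂_2 = (5 − 4) − 0 = 1, and there is no ∂_2, so H_1 = Z.

H_1 ≅ Z.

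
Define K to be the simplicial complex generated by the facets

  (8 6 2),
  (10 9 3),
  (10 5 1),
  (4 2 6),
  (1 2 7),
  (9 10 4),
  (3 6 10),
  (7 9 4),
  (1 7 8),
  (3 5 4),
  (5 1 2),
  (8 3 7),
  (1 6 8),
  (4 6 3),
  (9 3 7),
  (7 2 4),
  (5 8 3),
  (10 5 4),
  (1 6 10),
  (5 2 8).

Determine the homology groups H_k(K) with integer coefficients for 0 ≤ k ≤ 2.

Fix the vertex order 1 < 2 < 3 < 4 < 5 < 6 < 7 < 8 < 9 < 10 and write every simplex with vertices in increasing order. Then dim K = 2 and the simplices of K are:

  0-simplices (10): [1], [2], [3], [4], [5], [6], [7], [8], [9], [10]
  1-simplices (30): (30 of them)
  2-simplices (20): (20 of them)

so the chain groups are C_0 ≅ Z^10, C_1 ≅ Z^30, C_2 ≅ Z^20.

∂_1: C_1 → C_0 maps an edge to its endpoints' difference, ∂[p,q] = q − p.
The resulting 10×30 matrix has rank 9, and its Smith normal form has invariant factors (1,1,1,1,1,1,1,1,1).

The boundary map ∂_2: C_2 → C_1 acts by ∂[p,q,r] = [q,r] − [p,r] + [p,q]. For instance
  ∂[1,2,5] = [2,5] − [1,5] + [1,2],
  ∂[4,5,10] = [5,10] − [4,10] + [4,5].
The 30×20 boundary matrix has rank 20 and Smith normal form diag(1,1,1,1,1,1,1,1,1,1,1,1,1,1,1,1,1,1,1,2).

Now H_k = ker ∂_k / im ∂_{k+1}, so:

  H_0: rank C_0 − rank ∂_1 = 10 − 9 = 1, and the invariant factors of ∂_1 are all 1, so H_0 ≅ Z.
  H_1: rank ker ∂_1 − rank ∂_2 = (30 − 9) − 20 = 1, and ∂_2 has invariant factor 2 > 1, so H_1 ≅ Z ⊕ Z/2.
  H_2: rank ker ∂_2 − rank ∂_3 = (20 − 20) − 0 = 0, and there is no ∂_3, so H_2 ≅ 0.

H_0 ≅ Z,  H_1 ≅ Z ⊕ Z/2,  H_2 = 0.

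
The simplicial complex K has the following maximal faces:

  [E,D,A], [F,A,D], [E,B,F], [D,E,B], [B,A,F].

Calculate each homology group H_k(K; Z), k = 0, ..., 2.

H_0 = Z,  H_1 = Z,  H_2 = 0.

Order the vertices as A < B < D < E < F. Listing each simplex with vertices in this order, K has dimension 2 with simplices:

  0-simplices (5): A, B, D, E, F
  1-simplices (10): AB, AD, AE, AF, BD, BE, BF, DE, DF, EF
  2-simplices (5): ABF, ADE, ADF, BDE, BEF

so the chain groups are C_0 ≅ Z^5, C_1 ≅ Z^10, C_2 ≅ Z^5.

∂_1: C_1 → C_0 is given by ∂[p,q] = [q] − [p]. For instance
  ∂BD = D − B.
The resulting 5×10 matrix has rank 4, and its Smith normal form has invariant factors (1,1,1,1).

The boundary map ∂_2: C_2 → C_1 maps a triangle to the signed sum of its edges. For instance
  ∂ADE = DE − AE + AD,
  ∂BEF = EF − BF + BE.
This gives a 10×5 integer matrix of rank 5; reducing to Smith normal form yields diagonal entries (1,1,1,1,1).

Now H_k = ker ∂_k / im ∂_{k+1}, so:

  H_0: rank C_0 − rank ∂_1 = 5 − 4 = 1, and the invariant factors of ∂_1 are all 1, so H_0 = Z.
  H_1: rank ker ∂_1 − rank ∂_2 = (10 − 4) − 5 = 1, and the invariant factors of ∂_2 are all 1, so H_1 = Z.
  H_2: rank ker ∂_2 − rank ∂_3 = (5 − 5) − 0 = 0, and there is no ∂_3, so H_2 = 0.

As a check, the Euler characteristic is 5 − 10 + 5 = 0, which agrees with 1 − 1 + 0 = 0.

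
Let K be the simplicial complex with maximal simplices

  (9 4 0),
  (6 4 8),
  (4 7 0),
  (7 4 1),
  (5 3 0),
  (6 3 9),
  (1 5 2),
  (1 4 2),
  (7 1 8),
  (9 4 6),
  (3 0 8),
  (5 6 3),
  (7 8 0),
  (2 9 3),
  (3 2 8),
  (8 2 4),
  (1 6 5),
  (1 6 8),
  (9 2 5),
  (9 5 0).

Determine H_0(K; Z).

H_0 = Z.

Fix the vertex order 0 < 1 < 2 < 3 < 4 < 5 < 6 < 7 < 8 < 9 and write every simplex with vertices in increasing order. Then dim K = 2 and the simplices of K are:

  0-simplices (10): [0], [1], [2], [3], [4], [5], [6], [7], [8], [9]
  1-simplices (30): (30 of them)
  2-simplices (20): (20 of them)

so the chain groups are C_0 ≅ Z^10, C_1 ≅ Z^30, C_2 ≅ Z^20.

∂_1: C_1 → C_0 sends each edge [p,q] (with p < q) to q − p. For instance
  ∂[1,6] = [6] − [1].
This gives a 10×30 integer matrix of rank 9; reducing to Smith normal form yields diagonal entries (1,1,1,1,1,1,1,1,1).

Boundary ∂_2: C_2 → C_1 acts by ∂[p,q,r] = [q,r] − [p,r] + [p,q]. For instance
  ∂[0,4,7] = [4,7] − [0,7] + [0,4],
  ∂[1,2,5] = [2,5] − [1,5] + [1,2].
The 30×20 boundary matrix has rank 20 and Smith normal form diag(1,1,1,1,1,1,1,1,1,1,1,1,1,1,1,1,1,1,1,2).

Now H_k = ker ∂_k / im ∂_{k+1}, so:

  H_0: rank C_0 − rank ∂_1 = 10 − 9 = 1, and the invariant factors of ∂_1 are all 1, so H_0 = Z.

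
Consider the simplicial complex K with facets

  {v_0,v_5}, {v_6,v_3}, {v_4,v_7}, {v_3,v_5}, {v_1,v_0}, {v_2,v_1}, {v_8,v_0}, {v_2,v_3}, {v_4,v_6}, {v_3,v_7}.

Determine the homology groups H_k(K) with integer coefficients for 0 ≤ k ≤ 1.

H_0 ≅ Z,  H_1 ≅ Z^2.

We work with the vertex ordering v_0 < v_1 < v_2 < v_3 < v_4 < v_5 < v_6 < v_7 < v_8. The simplices of K, each written with vertices in increasing order, are:

  0-simplices (9): [v_0], [v_1], [v_2], [v_3], [v_4], [v_5], [v_6], [v_7], [v_8]
  1-simplices (10): [v_0,v_1], [v_0,v_5], [v_0,v_8], [v_1,v_2], [v_2,v_3], [v_3,v_5], [v_3,v_6], [v_3,v_7], [v_4,v_6], [v_4,v_7]

Hence C_0 ≅ Z^9, C_1 ≅ Z^10.

Boundary ∂_1: C_1 → C_0 maps an edge to its endpoints' difference, ∂[p,q] = q − p.
As a 9×10 matrix over Z this has rank 8, with invariant factors (1,1,1,1,1,1,1,1).

Reading off H_k = ker ∂_k / im ∂_{k+1}:

  H_0: rank C_0 − rank ∂_1 = 9 − 8 = 1, and the invariant factors of ∂_1 are all 1, so H_0 = Z.
  H_1: rank ker ∂_1 − rank ∂_2 = (10 − 8) − 0 = 2, and there is no ∂_2, so H_1 = Z^2.

As a check, the Euler characteristic is 9 − 10 = -1, which agrees with 1 − 2 = -1.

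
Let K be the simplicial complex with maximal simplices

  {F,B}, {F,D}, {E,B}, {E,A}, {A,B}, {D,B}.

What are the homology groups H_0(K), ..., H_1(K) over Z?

Take the total order A < B < D < E < F on the vertex set. Then K (dimension 1) consists of the simplices:

  0-simplices (5): A, B, D, E, F
  1-simplices (6): AB, AE, BD, BE, BF, DF

Hence C_0 ≅ Z^5, C_1 ≅ Z^6.

The boundary map ∂_1: C_1 → C_0 sends each edge [p,q] (with p < q) to q − p.
The 5×6 boundary matrix has rank 4 and Smith normal form diag(1,1,1,1).

Now H_k = ker ∂_k / im ∂_{k+1}, so:

  H_0: rank C_0 − rank ∂_1 = 5 − 4 = 1, and the invariant factors of ∂_1 are all 1, so H_0 = Z.
  H_1: rank ker ∂_1 − rank ∂_2 = (6 − 4) − 0 = 2, and there is no ∂_2, so H_1 = Z^2.

As a check, the Euler characteristic is 5 − 6 = -1, which agrees with 1 − 2 = -1.
(K is a triangulation of a wedge of 2 circles.)

H_0 ≅ Z,  H_1 ≅ Z^2.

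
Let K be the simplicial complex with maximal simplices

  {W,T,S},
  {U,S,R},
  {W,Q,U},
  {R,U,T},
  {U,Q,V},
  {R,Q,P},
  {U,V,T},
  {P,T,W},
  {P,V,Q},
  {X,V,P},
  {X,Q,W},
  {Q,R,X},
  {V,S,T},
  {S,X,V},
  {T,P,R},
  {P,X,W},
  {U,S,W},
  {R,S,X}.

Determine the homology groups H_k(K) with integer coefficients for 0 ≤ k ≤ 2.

H_0 = Z,  H_1 = Z ⊕ Z/2,  H_2 = 0.

We work with the vertex ordering P < Q < R < S < T < U < V < W < X. The simplices of K, each written with vertices in increasing order, are:

  0-simplices (9): P, Q, R, S, T, U, V, W, X
  1-simplices (27): PQ, PR, PT, PV, PW, PX, QR, QU, QV, QW, QX, RS, RT, RU, RX, ST, SU, SV, SW, SX, TU, TV, TW, UV, UW, VX, WX
  2-simplices (18): PQR, PQV, PRT, PTW, PVX, PWX, QRX, QUV, QUW, QWX, RSU, RSX, RTU, STV, STW, SUW, SVX, TUV

so the chain groups are C_0 ≅ Z^9, C_1 ≅ Z^27, C_2 ≅ Z^18.

The boundary map ∂_1: C_1 → C_0 maps an edge to its endpoints' difference, ∂[p,q] = q − p. For instance
  ∂PV = V − P.
This gives a 9×27 integer matrix of rank 8; reducing to Smith normal form yields diagonal entries (1,1,1,1,1,1,1,1).

The boundary map ∂_2: C_2 → C_1 maps a triangle to the signed sum of its edges. For instance
  ∂STV = TV − SV + ST,
  ∂RTU = TU − RU + RT.
The 27×18 boundary matrix has rank 18 and Smith normal form diag(1,1,1,1,1,1,1,1,1,1,1,1,1,1,1,1,1,2).

Now H_k = ker ∂_k / im ∂_{k+1}, so:

  H_0: rank C_0 − rank ∂_1 = 9 − 8 = 1, and the invariant factors of ∂_1 are all 1, so H_0 = Z.
  H_1: rank ker ∂_1 − rank ∂_2 = (27 − 8) − 18 = 1, and ∂_2 has invariant factor 2 > 1, so H_1 = Z ⊕ Z/2.
  H_2: rank ker ∂_2 − rank ∂_3 = (18 − 18) − 0 = 0, and there is no ∂_3, so H_2 = 0.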